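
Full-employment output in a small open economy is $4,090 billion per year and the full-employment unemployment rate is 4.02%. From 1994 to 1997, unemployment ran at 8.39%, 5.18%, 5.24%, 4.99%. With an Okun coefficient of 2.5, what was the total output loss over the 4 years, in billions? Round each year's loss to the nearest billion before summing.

Year 1994: gap = -2.5 × (8.39 - 4.02) = -10.925%, loss ≈ 4090 × 10.925/100 ≈ 447.
Year 1995: gap = -2.5 × (5.18 - 4.02) = -2.9%, loss ≈ 4090 × 2.9/100 ≈ 119.
Year 1996: gap = -2.5 × (5.24 - 4.02) = -3.05%, loss ≈ 4090 × 3.05/100 ≈ 125.
Year 1997: gap = -2.5 × (4.99 - 4.02) = -2.425%, loss ≈ 4090 × 2.425/100 ≈ 99.
Total lost output = 447 + 119 + 125 + 99 = 790 billion.

$790 billion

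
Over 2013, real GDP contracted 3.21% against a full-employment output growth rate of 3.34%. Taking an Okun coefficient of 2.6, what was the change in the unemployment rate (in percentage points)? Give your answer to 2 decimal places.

2.52 percentage points

Growth-rate Okun's law: g_Y = g_Y* - β × Δu, so Δu = (g_Y* - g_Y)/β.
Δu = (3.34 + 3.21)/2.6 = 6.55/2.6 = 2.52 percentage points.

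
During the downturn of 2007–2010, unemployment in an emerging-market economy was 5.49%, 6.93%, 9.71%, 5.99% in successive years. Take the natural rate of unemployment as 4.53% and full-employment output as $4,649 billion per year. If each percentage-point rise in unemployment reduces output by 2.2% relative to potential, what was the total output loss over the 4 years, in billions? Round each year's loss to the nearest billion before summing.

$1,022 billion

Year 2007: gap = -2.2 × (5.49 - 4.53) = -2.112%, loss ≈ 4649 × 2.112/100 ≈ 98.
Year 2008: gap = -2.2 × (6.93 - 4.53) = -5.28%, loss ≈ 4649 × 5.28/100 ≈ 245.
Year 2009: gap = -2.2 × (9.71 - 4.53) = -11.396%, loss ≈ 4649 × 11.396/100 ≈ 530.
Year 2010: gap = -2.2 × (5.99 - 4.53) = -3.212%, loss ≈ 4649 × 3.212/100 ≈ 149.
Total lost output = 98 + 245 + 530 + 149 = 1022 billion.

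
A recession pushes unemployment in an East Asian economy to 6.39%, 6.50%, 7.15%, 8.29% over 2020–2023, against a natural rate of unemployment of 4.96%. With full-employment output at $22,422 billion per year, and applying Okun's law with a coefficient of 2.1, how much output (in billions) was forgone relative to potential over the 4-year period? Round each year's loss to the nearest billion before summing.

Year 2020: gap = -2.1 × (6.39 - 4.96) = -3.003%, loss ≈ 22422 × 3.003/100 ≈ 673.
Year 2021: gap = -2.1 × (6.5 - 4.96) = -3.234%, loss ≈ 22422 × 3.234/100 ≈ 725.
Year 2022: gap = -2.1 × (7.15 - 4.96) = -4.599%, loss ≈ 22422 × 4.599/100 ≈ 1031.
Year 2023: gap = -2.1 × (8.29 - 4.96) = -6.993%, loss ≈ 22422 × 6.993/100 ≈ 1568.
Total lost output = 673 + 725 + 1031 + 1568 = 3997 billion.

$3,997 billion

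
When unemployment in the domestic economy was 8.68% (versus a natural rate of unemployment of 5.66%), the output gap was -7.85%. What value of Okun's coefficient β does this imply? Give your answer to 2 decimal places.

β ≈ 2.60

Okun's law: output gap = -β × (u - u*).
-7.85 = -β × (8.68 - 5.66) = -β × 3.02, so β = 7.85/3.02 = 2.60.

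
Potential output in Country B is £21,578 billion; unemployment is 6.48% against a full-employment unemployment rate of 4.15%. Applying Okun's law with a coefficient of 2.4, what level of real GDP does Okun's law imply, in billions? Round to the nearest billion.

Unemployment gap = 6.48 - 4.15 = 2.33 points, so the output gap is -2.4 × 2.33 = -5.592%.
Actual GDP = 21578 × (1 - 5.592/100) = 21578 × 0.94408 ≈ 20371 billion.

£20,371 billion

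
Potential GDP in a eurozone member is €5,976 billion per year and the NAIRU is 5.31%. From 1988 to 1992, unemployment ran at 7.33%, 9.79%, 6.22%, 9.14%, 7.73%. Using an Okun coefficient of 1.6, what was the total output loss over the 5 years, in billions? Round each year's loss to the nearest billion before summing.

€1,305 billion

Year 1988: gap = -1.6 × (7.33 - 5.31) = -3.232%, loss ≈ 5976 × 3.232/100 ≈ 193.
Year 1989: gap = -1.6 × (9.79 - 5.31) = -7.168%, loss ≈ 5976 × 7.168/100 ≈ 428.
Year 1990: gap = -1.6 × (6.22 - 5.31) = -1.456%, loss ≈ 5976 × 1.456/100 ≈ 87.
Year 1991: gap = -1.6 × (9.14 - 5.31) = -6.128%, loss ≈ 5976 × 6.128/100 ≈ 366.
Year 1992: gap = -1.6 × (7.73 - 5.31) = -3.872%, loss ≈ 5976 × 3.872/100 ≈ 231.
Total lost output = 193 + 428 + 87 + 366 + 231 = 1305 billion.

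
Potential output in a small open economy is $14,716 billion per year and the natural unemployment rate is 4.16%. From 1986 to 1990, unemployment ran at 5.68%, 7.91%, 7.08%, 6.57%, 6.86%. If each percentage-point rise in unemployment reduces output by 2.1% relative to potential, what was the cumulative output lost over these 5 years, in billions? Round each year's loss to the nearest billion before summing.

$4,110 billion

Year 1986: gap = -2.1 × (5.68 - 4.16) = -3.192%, loss ≈ 14716 × 3.192/100 ≈ 470.
Year 1987: gap = -2.1 × (7.91 - 4.16) = -7.875%, loss ≈ 14716 × 7.875/100 ≈ 1159.
Year 1988: gap = -2.1 × (7.08 - 4.16) = -6.132%, loss ≈ 14716 × 6.132/100 ≈ 902.
Year 1989: gap = -2.1 × (6.57 - 4.16) = -5.061%, loss ≈ 14716 × 5.061/100 ≈ 745.
Year 1990: gap = -2.1 × (6.86 - 4.16) = -5.67%, loss ≈ 14716 × 5.67/100 ≈ 834.
Total lost output = 470 + 1159 + 902 + 745 + 834 = 4110 billion.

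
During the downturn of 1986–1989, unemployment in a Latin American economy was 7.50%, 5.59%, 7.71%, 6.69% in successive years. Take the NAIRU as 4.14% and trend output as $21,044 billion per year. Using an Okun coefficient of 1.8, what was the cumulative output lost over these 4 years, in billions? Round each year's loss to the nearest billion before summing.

$4,140 billion

Year 1986: gap = -1.8 × (7.5 - 4.14) = -6.048%, loss ≈ 21044 × 6.048/100 ≈ 1273.
Year 1987: gap = -1.8 × (5.59 - 4.14) = -2.61%, loss ≈ 21044 × 2.61/100 ≈ 549.
Year 1988: gap = -1.8 × (7.71 - 4.14) = -6.426%, loss ≈ 21044 × 6.426/100 ≈ 1352.
Year 1989: gap = -1.8 × (6.69 - 4.14) = -4.59%, loss ≈ 21044 × 4.59/100 ≈ 966.
Total lost output = 1273 + 549 + 1352 + 966 = 4140 billion.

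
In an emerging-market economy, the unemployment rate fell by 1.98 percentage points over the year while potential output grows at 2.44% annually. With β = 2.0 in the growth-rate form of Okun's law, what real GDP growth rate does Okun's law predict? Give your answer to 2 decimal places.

Growth-rate Okun's law: g_Y = g_Y* - β × Δu.
g_Y = 2.44 - 2.0 × (-1.98) = 2.44 + 3.96 = 6.4%, i.e. 6.40% to 2 d.p.

6.40%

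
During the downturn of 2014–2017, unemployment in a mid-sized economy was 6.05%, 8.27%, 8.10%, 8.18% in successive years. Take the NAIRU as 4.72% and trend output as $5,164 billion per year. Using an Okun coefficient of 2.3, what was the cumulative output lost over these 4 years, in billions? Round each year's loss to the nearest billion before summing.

Year 2014: gap = -2.3 × (6.05 - 4.72) = -3.059%, loss ≈ 5164 × 3.059/100 ≈ 158.
Year 2015: gap = -2.3 × (8.27 - 4.72) = -8.165%, loss ≈ 5164 × 8.165/100 ≈ 422.
Year 2016: gap = -2.3 × (8.1 - 4.72) = -7.774%, loss ≈ 5164 × 7.774/100 ≈ 401.
Year 2017: gap = -2.3 × (8.18 - 4.72) = -7.958%, loss ≈ 5164 × 7.958/100 ≈ 411.
Total lost output = 158 + 422 + 401 + 411 = 1392 billion.

$1,392 billion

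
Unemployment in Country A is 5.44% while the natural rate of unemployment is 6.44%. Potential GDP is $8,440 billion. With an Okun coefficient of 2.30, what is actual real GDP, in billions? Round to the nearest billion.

$8,634 billion

Unemployment gap = 5.44 - 6.44 = -1 point, so the output gap is -2.3 × (-1) = 2.3%.
Actual GDP = 8440 × (1 + 2.3/100) = 8440 × 1.023 ≈ 8634 billion.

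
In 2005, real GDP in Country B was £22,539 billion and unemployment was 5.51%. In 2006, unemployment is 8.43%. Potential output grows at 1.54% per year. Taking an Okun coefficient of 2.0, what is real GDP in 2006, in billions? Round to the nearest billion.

Δu = 8.43 - 5.51 = 2.92 points.
Okun's law (growth form): g_Y = g_Y* - β × Δu = 1.54 - 2.0 × (2.92) = 1.54 - 5.84 = -4.3%.
Real GDP in the next year = 22539 × (1 - 4.3/100) = 22539 × 0.957 ≈ 21570 billion.

£21,570 billion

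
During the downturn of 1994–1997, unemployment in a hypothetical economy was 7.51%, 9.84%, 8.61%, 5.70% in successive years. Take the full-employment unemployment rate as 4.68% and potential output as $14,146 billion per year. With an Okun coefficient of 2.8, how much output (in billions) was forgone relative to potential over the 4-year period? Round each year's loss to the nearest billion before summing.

Year 1994: gap = -2.8 × (7.51 - 4.68) = -7.924%, loss ≈ 14146 × 7.924/100 ≈ 1121.
Year 1995: gap = -2.8 × (9.84 - 4.68) = -14.448%, loss ≈ 14146 × 14.448/100 ≈ 2044.
Year 1996: gap = -2.8 × (8.61 - 4.68) = -11.004%, loss ≈ 14146 × 11.004/100 ≈ 1557.
Year 1997: gap = -2.8 × (5.7 - 4.68) = -2.856%, loss ≈ 14146 × 2.856/100 ≈ 404.
Total lost output = 1121 + 2044 + 1557 + 404 = 5126 billion.

$5,126 billion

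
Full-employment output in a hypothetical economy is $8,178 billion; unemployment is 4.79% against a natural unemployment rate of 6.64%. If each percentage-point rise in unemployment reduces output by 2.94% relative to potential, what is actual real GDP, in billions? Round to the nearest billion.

$8,623 billion

Unemployment gap = 4.79 - 6.64 = -1.85 points, so the output gap is -2.94 × (-1.85) = 5.439%.
Actual GDP = 8178 × (1 + 5.439/100) = 8178 × 1.05439 ≈ 8623 billion.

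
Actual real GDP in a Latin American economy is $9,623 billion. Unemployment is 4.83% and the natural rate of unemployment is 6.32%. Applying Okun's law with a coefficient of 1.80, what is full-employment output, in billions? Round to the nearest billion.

$9,372 billion

Unemployment gap = 4.83 - 6.32 = -1.49 points, so output gap = -1.8 × (-1.49) = 2.682%.
Since Y = Y* × (1 + gap/100), Y* = 9623/1.02682 ≈ 9372 billion.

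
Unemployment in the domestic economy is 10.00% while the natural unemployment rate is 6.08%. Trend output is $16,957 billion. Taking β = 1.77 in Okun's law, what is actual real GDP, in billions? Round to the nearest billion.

Unemployment gap = 10 - 6.08 = 3.92 points, so the output gap is -1.77 × 3.92 = -6.9384%.
Actual GDP = 16957 × (1 - 6.9384/100) = 16957 × 0.930616 ≈ 15780 billion.

$15,780 billion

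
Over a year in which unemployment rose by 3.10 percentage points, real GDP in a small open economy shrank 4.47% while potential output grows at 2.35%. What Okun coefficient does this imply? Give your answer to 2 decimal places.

Growth form: g_Y = g_Y* - β × Δu, so β = (g_Y* - g_Y)/Δu.
β = (2.35 + 4.47)/3.10 = 6.82/3.10 = 2.20.

β ≈ 2.20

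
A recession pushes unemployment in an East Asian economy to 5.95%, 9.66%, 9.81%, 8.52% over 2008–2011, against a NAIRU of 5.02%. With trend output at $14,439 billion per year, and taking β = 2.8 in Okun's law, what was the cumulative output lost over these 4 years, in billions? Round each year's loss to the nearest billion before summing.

Year 2008: gap = -2.8 × (5.95 - 5.02) = -2.604%, loss ≈ 14439 × 2.604/100 ≈ 376.
Year 2009: gap = -2.8 × (9.66 - 5.02) = -12.992%, loss ≈ 14439 × 12.992/100 ≈ 1876.
Year 2010: gap = -2.8 × (9.81 - 5.02) = -13.412%, loss ≈ 14439 × 13.412/100 ≈ 1937.
Year 2011: gap = -2.8 × (8.52 - 5.02) = -9.8%, loss ≈ 14439 × 9.8/100 ≈ 1415.
Total lost output = 376 + 1876 + 1937 + 1415 = 5604 billion.

$5,604 billion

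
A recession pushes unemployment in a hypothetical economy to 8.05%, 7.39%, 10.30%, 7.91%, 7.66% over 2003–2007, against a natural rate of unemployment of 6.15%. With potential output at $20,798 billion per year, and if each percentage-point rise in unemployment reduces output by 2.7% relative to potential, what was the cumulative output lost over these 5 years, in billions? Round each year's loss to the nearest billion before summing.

Year 2003: gap = -2.7 × (8.05 - 6.15) = -5.13%, loss ≈ 20798 × 5.13/100 ≈ 1067.
Year 2004: gap = -2.7 × (7.39 - 6.15) = -3.348%, loss ≈ 20798 × 3.348/100 ≈ 696.
Year 2005: gap = -2.7 × (10.3 - 6.15) = -11.205%, loss ≈ 20798 × 11.205/100 ≈ 2330.
Year 2006: gap = -2.7 × (7.91 - 6.15) = -4.752%, loss ≈ 20798 × 4.752/100 ≈ 988.
Year 2007: gap = -2.7 × (7.66 - 6.15) = -4.077%, loss ≈ 20798 × 4.077/100 ≈ 848.
Total lost output = 1067 + 696 + 2330 + 988 + 848 = 5929 billion.

$5,929 billion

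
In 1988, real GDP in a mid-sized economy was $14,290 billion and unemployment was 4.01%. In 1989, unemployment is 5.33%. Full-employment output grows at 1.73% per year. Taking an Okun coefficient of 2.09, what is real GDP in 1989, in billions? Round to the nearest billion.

Δu = 5.33 - 4.01 = 1.32 points.
Okun's law (growth form): g_Y = g_Y* - β × Δu = 1.73 - 2.09 × (1.32) = 1.73 - 2.7588 = -1.0288%.
Real GDP in the next year = 14290 × (1 - 1.0288/100) = 14290 × 0.989712 ≈ 14143 billion.

$14,143 billion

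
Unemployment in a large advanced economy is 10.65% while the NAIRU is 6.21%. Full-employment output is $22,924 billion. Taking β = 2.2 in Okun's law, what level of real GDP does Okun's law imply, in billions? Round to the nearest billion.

Unemployment gap = 10.65 - 6.21 = 4.44 points, so the output gap is -2.2 × 4.44 = -9.768%.
Actual GDP = 22924 × (1 - 9.768/100) = 22924 × 0.90232 ≈ 20685 billion.

$20,685 billion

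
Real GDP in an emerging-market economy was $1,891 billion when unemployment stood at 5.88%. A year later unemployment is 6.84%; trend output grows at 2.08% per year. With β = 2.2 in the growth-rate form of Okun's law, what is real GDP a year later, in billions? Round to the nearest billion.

Δu = 6.84 - 5.88 = 0.96 points.
Okun's law (growth form): g_Y = g_Y* - β × Δu = 2.08 - 2.2 × (0.96) = 2.08 - 2.112 = -0.032%.
Real GDP in the next year = 1891 × (1 - 0.032/100) = 1891 × 0.99968 ≈ 1890 billion.

$1,890 billion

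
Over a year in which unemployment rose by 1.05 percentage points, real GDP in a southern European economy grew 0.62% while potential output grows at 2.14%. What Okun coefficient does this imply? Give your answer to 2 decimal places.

Growth form: g_Y = g_Y* - β × Δu, so β = (g_Y* - g_Y)/Δu.
β = (2.14 - 0.62)/1.05 = 1.52/1.05 = 1.45.

β ≈ 1.45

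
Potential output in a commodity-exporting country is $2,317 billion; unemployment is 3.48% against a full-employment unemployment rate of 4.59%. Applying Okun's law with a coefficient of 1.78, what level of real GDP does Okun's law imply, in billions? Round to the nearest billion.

Unemployment gap = 3.48 - 4.59 = -1.11 points, so the output gap is -1.78 × (-1.11) = 1.9758%.
Actual GDP = 2317 × (1 + 1.9758/100) = 2317 × 1.019758 ≈ 2363 billion.

$2,363 billion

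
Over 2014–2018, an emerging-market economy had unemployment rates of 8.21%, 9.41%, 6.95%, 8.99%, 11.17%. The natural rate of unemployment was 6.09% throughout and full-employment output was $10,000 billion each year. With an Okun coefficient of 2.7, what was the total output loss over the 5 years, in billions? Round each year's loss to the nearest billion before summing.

$3,855 billion

Year 2014: gap = -2.7 × (8.21 - 6.09) = -5.724%, loss ≈ 10000 × 5.724/100 ≈ 572.
Year 2015: gap = -2.7 × (9.41 - 6.09) = -8.964%, loss ≈ 10000 × 8.964/100 ≈ 896.
Year 2016: gap = -2.7 × (6.95 - 6.09) = -2.322%, loss ≈ 10000 × 2.322/100 ≈ 232.
Year 2017: gap = -2.7 × (8.99 - 6.09) = -7.83%, loss ≈ 10000 × 7.83/100 ≈ 783.
Year 2018: gap = -2.7 × (11.17 - 6.09) = -13.716%, loss ≈ 10000 × 13.716/100 ≈ 1372.
Total lost output = 572 + 896 + 232 + 783 + 1372 = 3855 billion.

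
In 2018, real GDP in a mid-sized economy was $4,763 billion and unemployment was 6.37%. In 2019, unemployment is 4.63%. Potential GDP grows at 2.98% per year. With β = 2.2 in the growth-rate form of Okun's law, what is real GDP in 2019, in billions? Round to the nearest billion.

$5,087 billion

Δu = 4.63 - 6.37 = -1.74 points.
Okun's law (growth form): g_Y = g_Y* - β × Δu = 2.98 - 2.2 × (-1.74) = 2.98 + 3.828 = 6.808%.
Real GDP in the next year = 4763 × (1 + 6.808/100) = 4763 × 1.06808 ≈ 5087 billion.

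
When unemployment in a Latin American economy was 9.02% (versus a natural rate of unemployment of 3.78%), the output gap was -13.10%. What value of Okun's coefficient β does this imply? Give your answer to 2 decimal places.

Okun's law: output gap = -β × (u - u*).
-13.10 = -β × (9.02 - 3.78) = -β × 5.24, so β = 13.1/5.24 = 2.50.

β ≈ 2.50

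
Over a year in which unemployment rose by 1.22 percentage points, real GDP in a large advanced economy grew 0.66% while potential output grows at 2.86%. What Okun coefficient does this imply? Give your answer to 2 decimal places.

β ≈ 1.80

Growth form: g_Y = g_Y* - β × Δu, so β = (g_Y* - g_Y)/Δu.
β = (2.86 - 0.66)/1.22 = 2.2/1.22 = 1.80.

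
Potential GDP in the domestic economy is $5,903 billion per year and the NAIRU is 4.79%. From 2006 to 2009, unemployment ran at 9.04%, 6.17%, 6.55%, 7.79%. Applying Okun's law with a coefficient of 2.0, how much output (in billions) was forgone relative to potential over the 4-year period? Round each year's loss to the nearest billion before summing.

$1,227 billion

Year 2006: gap = -2.0 × (9.04 - 4.79) = -8.5%, loss ≈ 5903 × 8.5/100 ≈ 502.
Year 2007: gap = -2.0 × (6.17 - 4.79) = -2.76%, loss ≈ 5903 × 2.76/100 ≈ 163.
Year 2008: gap = -2.0 × (6.55 - 4.79) = -3.52%, loss ≈ 5903 × 3.52/100 ≈ 208.
Year 2009: gap = -2.0 × (7.79 - 4.79) = -6%, loss ≈ 5903 × 6/100 ≈ 354.
Total lost output = 502 + 163 + 208 + 354 = 1227 billion.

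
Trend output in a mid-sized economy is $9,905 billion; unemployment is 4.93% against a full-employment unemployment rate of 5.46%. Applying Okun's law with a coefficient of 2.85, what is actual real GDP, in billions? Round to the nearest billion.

$10,055 billion

Unemployment gap = 4.93 - 5.46 = -0.53 points, so the output gap is -2.85 × (-0.53) = 1.5105%.
Actual GDP = 9905 × (1 + 1.5105/100) = 9905 × 1.015105 ≈ 10055 billion.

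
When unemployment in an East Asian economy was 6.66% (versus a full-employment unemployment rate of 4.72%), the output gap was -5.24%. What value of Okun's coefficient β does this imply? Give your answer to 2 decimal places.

β ≈ 2.70

Okun's law: output gap = -β × (u - u*).
-5.24 = -β × (6.66 - 4.72) = -β × 1.94, so β = 5.24/1.94 = 2.70.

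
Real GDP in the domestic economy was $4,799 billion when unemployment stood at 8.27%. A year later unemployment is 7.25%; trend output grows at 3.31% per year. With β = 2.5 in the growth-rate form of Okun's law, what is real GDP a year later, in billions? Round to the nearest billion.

$5,080 billion

Δu = 7.25 - 8.27 = -1.02 points.
Okun's law (growth form): g_Y = g_Y* - β × Δu = 3.31 - 2.5 × (-1.02) = 3.31 + 2.55 = 5.86%.
Real GDP in the next year = 4799 × (1 + 5.86/100) = 4799 × 1.0586 ≈ 5080 billion.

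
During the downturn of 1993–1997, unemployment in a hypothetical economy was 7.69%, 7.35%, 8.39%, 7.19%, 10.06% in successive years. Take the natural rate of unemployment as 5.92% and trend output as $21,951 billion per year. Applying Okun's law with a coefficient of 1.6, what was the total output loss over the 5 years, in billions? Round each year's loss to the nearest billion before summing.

Year 1993: gap = -1.6 × (7.69 - 5.92) = -2.832%, loss ≈ 21951 × 2.832/100 ≈ 622.
Year 1994: gap = -1.6 × (7.35 - 5.92) = -2.288%, loss ≈ 21951 × 2.288/100 ≈ 502.
Year 1995: gap = -1.6 × (8.39 - 5.92) = -3.952%, loss ≈ 21951 × 3.952/100 ≈ 868.
Year 1996: gap = -1.6 × (7.19 - 5.92) = -2.032%, loss ≈ 21951 × 2.032/100 ≈ 446.
Year 1997: gap = -1.6 × (10.06 - 5.92) = -6.624%, loss ≈ 21951 × 6.624/100 ≈ 1454.
Total lost output = 622 + 502 + 868 + 446 + 1454 = 3892 billion.

$3,892 billion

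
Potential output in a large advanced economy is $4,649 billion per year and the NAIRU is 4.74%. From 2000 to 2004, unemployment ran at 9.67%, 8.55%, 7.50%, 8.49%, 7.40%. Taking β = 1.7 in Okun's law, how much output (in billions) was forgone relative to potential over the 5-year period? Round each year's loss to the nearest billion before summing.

Year 2000: gap = -1.7 × (9.67 - 4.74) = -8.381%, loss ≈ 4649 × 8.381/100 ≈ 390.
Year 2001: gap = -1.7 × (8.55 - 4.74) = -6.477%, loss ≈ 4649 × 6.477/100 ≈ 301.
Year 2002: gap = -1.7 × (7.5 - 4.74) = -4.692%, loss ≈ 4649 × 4.692/100 ≈ 218.
Year 2003: gap = -1.7 × (8.49 - 4.74) = -6.375%, loss ≈ 4649 × 6.375/100 ≈ 296.
Year 2004: gap = -1.7 × (7.4 - 4.74) = -4.522%, loss ≈ 4649 × 4.522/100 ≈ 210.
Total lost output = 390 + 301 + 218 + 296 + 210 = 1415 billion.

$1,415 billion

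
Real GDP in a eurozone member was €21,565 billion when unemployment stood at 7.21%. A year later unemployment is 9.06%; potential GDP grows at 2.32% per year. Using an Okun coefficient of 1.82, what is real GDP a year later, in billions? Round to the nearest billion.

Δu = 9.06 - 7.21 = 1.85 points.
Okun's law (growth form): g_Y = g_Y* - β × Δu = 2.32 - 1.82 × (1.85) = 2.32 - 3.367 = -1.047%.
Real GDP in the next year = 21565 × (1 - 1.047/100) = 21565 × 0.98953 ≈ 21339 billion.

€21,339 billion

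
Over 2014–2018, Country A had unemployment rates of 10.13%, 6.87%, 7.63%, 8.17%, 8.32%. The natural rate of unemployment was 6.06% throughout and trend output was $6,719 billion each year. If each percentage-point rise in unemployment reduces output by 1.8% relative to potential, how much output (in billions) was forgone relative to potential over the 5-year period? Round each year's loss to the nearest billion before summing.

$1,308 billion

Year 2014: gap = -1.8 × (10.13 - 6.06) = -7.326%, loss ≈ 6719 × 7.326/100 ≈ 492.
Year 2015: gap = -1.8 × (6.87 - 6.06) = -1.458%, loss ≈ 6719 × 1.458/100 ≈ 98.
Year 2016: gap = -1.8 × (7.63 - 6.06) = -2.826%, loss ≈ 6719 × 2.826/100 ≈ 190.
Year 2017: gap = -1.8 × (8.17 - 6.06) = -3.798%, loss ≈ 6719 × 3.798/100 ≈ 255.
Year 2018: gap = -1.8 × (8.32 - 6.06) = -4.068%, loss ≈ 6719 × 4.068/100 ≈ 273.
Total lost output = 492 + 98 + 190 + 255 + 273 = 1308 billion.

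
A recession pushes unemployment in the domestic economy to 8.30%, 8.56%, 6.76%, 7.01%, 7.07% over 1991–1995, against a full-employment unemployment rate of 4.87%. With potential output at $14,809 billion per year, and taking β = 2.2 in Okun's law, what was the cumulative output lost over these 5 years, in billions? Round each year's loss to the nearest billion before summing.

Year 1991: gap = -2.2 × (8.3 - 4.87) = -7.546%, loss ≈ 14809 × 7.546/100 ≈ 1117.
Year 1992: gap = -2.2 × (8.56 - 4.87) = -8.118%, loss ≈ 14809 × 8.118/100 ≈ 1202.
Year 1993: gap = -2.2 × (6.76 - 4.87) = -4.158%, loss ≈ 14809 × 4.158/100 ≈ 616.
Year 1994: gap = -2.2 × (7.01 - 4.87) = -4.708%, loss ≈ 14809 × 4.708/100 ≈ 697.
Year 1995: gap = -2.2 × (7.07 - 4.87) = -4.84%, loss ≈ 14809 × 4.84/100 ≈ 717.
Total lost output = 1117 + 1202 + 616 + 697 + 717 = 4349 billion.

$4,349 billion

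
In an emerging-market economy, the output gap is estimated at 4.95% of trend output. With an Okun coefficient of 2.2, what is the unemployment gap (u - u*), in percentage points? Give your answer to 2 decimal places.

-2.25 percentage points

Okun's law: output gap = -β × (u - u*), so u - u* = -(output gap)/β.
u - u* = -(4.95)/2.2 = -2.25 percentage points.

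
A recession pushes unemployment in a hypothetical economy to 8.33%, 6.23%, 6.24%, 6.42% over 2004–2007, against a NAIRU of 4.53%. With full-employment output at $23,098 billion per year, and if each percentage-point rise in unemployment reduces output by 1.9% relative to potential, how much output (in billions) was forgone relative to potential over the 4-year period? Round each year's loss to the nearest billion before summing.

Year 2004: gap = -1.9 × (8.33 - 4.53) = -7.22%, loss ≈ 23098 × 7.22/100 ≈ 1668.
Year 2005: gap = -1.9 × (6.23 - 4.53) = -3.23%, loss ≈ 23098 × 3.23/100 ≈ 746.
Year 2006: gap = -1.9 × (6.24 - 4.53) = -3.249%, loss ≈ 23098 × 3.249/100 ≈ 750.
Year 2007: gap = -1.9 × (6.42 - 4.53) = -3.591%, loss ≈ 23098 × 3.591/100 ≈ 829.
Total lost output = 1668 + 746 + 750 + 829 = 3993 billion.

$3,993 billion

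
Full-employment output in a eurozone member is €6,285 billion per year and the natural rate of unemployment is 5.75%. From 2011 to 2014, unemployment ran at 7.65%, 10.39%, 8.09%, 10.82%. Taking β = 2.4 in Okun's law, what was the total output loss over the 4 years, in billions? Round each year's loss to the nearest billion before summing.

Year 2011: gap = -2.4 × (7.65 - 5.75) = -4.56%, loss ≈ 6285 × 4.56/100 ≈ 287.
Year 2012: gap = -2.4 × (10.39 - 5.75) = -11.136%, loss ≈ 6285 × 11.136/100 ≈ 700.
Year 2013: gap = -2.4 × (8.09 - 5.75) = -5.616%, loss ≈ 6285 × 5.616/100 ≈ 353.
Year 2014: gap = -2.4 × (10.82 - 5.75) = -12.168%, loss ≈ 6285 × 12.168/100 ≈ 765.
Total lost output = 287 + 700 + 353 + 765 = 2105 billion.

€2,105 billion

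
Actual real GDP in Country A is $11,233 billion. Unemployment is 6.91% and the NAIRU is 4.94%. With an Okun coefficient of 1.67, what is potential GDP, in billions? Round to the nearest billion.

Unemployment gap = 6.91 - 4.94 = 1.97 points, so output gap = -1.67 × 1.97 = -3.2899%.
Since Y = Y* × (1 + gap/100), Y* = 11233/0.967101 ≈ 11615 billion.

$11,615 billion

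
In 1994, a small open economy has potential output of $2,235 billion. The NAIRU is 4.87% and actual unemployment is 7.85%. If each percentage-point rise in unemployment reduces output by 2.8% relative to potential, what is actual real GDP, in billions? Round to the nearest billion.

Unemployment gap = 7.85 - 4.87 = 2.98 points, so the output gap is -2.8 × 2.98 = -8.344%.
Actual GDP = 2235 × (1 - 8.344/100) = 2235 × 0.91656 ≈ 2049 billion.

$2,049 billion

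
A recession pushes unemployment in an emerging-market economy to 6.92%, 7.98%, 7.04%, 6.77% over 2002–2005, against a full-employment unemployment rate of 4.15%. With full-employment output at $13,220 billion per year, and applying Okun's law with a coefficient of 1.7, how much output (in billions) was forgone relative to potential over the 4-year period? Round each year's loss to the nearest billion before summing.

$2,722 billion

Year 2002: gap = -1.7 × (6.92 - 4.15) = -4.709%, loss ≈ 13220 × 4.709/100 ≈ 623.
Year 2003: gap = -1.7 × (7.98 - 4.15) = -6.511%, loss ≈ 13220 × 6.511/100 ≈ 861.
Year 2004: gap = -1.7 × (7.04 - 4.15) = -4.913%, loss ≈ 13220 × 4.913/100 ≈ 649.
Year 2005: gap = -1.7 × (6.77 - 4.15) = -4.454%, loss ≈ 13220 × 4.454/100 ≈ 589.
Total lost output = 623 + 861 + 649 + 589 = 2722 billion.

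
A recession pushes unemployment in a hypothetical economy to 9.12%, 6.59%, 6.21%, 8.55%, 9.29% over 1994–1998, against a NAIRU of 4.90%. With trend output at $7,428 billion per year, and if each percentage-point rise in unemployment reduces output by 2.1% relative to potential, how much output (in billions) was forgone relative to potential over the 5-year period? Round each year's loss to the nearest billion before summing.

Year 1994: gap = -2.1 × (9.12 - 4.9) = -8.862%, loss ≈ 7428 × 8.862/100 ≈ 658.
Year 1995: gap = -2.1 × (6.59 - 4.9) = -3.549%, loss ≈ 7428 × 3.549/100 ≈ 264.
Year 1996: gap = -2.1 × (6.21 - 4.9) = -2.751%, loss ≈ 7428 × 2.751/100 ≈ 204.
Year 1997: gap = -2.1 × (8.55 - 4.9) = -7.665%, loss ≈ 7428 × 7.665/100 ≈ 569.
Year 1998: gap = -2.1 × (9.29 - 4.9) = -9.219%, loss ≈ 7428 × 9.219/100 ≈ 685.
Total lost output = 658 + 264 + 204 + 569 + 685 = 2380 billion.

$2,380 billion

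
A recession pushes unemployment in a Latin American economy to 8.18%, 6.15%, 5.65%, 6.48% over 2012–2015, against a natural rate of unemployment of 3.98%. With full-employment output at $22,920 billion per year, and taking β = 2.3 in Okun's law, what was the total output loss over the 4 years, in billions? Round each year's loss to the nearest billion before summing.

Year 2012: gap = -2.3 × (8.18 - 3.98) = -9.66%, loss ≈ 22920 × 9.66/100 ≈ 2214.
Year 2013: gap = -2.3 × (6.15 - 3.98) = -4.991%, loss ≈ 22920 × 4.991/100 ≈ 1144.
Year 2014: gap = -2.3 × (5.65 - 3.98) = -3.841%, loss ≈ 22920 × 3.841/100 ≈ 880.
Year 2015: gap = -2.3 × (6.48 - 3.98) = -5.75%, loss ≈ 22920 × 5.75/100 ≈ 1318.
Total lost output = 2214 + 1144 + 880 + 1318 = 5556 billion.

$5,556 billion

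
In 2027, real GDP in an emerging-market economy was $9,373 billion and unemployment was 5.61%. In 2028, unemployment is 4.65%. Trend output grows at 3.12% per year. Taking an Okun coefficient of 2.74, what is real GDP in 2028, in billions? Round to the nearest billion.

$9,912 billion

Δu = 4.65 - 5.61 = -0.96 points.
Okun's law (growth form): g_Y = g_Y* - β × Δu = 3.12 - 2.74 × (-0.96) = 3.12 + 2.6304 = 5.7504%.
Real GDP in the next year = 9373 × (1 + 5.7504/100) = 9373 × 1.057504 ≈ 9912 billion.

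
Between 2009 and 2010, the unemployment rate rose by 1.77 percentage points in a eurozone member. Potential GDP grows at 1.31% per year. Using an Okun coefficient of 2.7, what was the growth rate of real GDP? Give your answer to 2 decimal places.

-3.47%

Growth-rate Okun's law: g_Y = g_Y* - β × Δu.
g_Y = 1.31 - 2.7 × (1.77) = 1.31 - 4.779 = -3.469%, i.e. -3.47% to 2 d.p.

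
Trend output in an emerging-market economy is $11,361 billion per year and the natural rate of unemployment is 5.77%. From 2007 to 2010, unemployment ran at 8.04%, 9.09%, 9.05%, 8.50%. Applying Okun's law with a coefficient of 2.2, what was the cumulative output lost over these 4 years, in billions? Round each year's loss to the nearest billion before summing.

Year 2007: gap = -2.2 × (8.04 - 5.77) = -4.994%, loss ≈ 11361 × 4.994/100 ≈ 567.
Year 2008: gap = -2.2 × (9.09 - 5.77) = -7.304%, loss ≈ 11361 × 7.304/100 ≈ 830.
Year 2009: gap = -2.2 × (9.05 - 5.77) = -7.216%, loss ≈ 11361 × 7.216/100 ≈ 820.
Year 2010: gap = -2.2 × (8.5 - 5.77) = -6.006%, loss ≈ 11361 × 6.006/100 ≈ 682.
Total lost output = 567 + 830 + 820 + 682 = 2899 billion.

$2,899 billion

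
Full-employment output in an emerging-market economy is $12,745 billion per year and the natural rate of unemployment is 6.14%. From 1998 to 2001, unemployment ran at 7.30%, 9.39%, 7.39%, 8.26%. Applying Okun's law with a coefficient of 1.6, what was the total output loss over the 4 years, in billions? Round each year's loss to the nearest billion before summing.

$1,587 billion

Year 1998: gap = -1.6 × (7.3 - 6.14) = -1.856%, loss ≈ 12745 × 1.856/100 ≈ 237.
Year 1999: gap = -1.6 × (9.39 - 6.14) = -5.2%, loss ≈ 12745 × 5.2/100 ≈ 663.
Year 2000: gap = -1.6 × (7.39 - 6.14) = -2%, loss ≈ 12745 × 2/100 ≈ 255.
Year 2001: gap = -1.6 × (8.26 - 6.14) = -3.392%, loss ≈ 12745 × 3.392/100 ≈ 432.
Total lost output = 237 + 663 + 255 + 432 = 1587 billion.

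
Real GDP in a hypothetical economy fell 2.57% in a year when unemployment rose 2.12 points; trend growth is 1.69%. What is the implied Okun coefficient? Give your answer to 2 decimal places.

β ≈ 2.01

Growth form: g_Y = g_Y* - β × Δu, so β = (g_Y* - g_Y)/Δu.
β = (1.69 + 2.57)/2.12 = 4.26/2.12 = 2.01.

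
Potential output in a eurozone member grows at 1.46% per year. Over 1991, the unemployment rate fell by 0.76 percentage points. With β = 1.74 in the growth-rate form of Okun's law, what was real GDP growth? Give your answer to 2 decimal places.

2.78%

Growth-rate Okun's law: g_Y = g_Y* - β × Δu.
g_Y = 1.46 - 1.74 × (-0.76) = 1.46 + 1.3224 = 2.7824%, i.e. 2.78% to 2 d.p.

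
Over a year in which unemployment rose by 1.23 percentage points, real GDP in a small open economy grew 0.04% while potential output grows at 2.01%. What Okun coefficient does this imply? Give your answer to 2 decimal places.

Growth form: g_Y = g_Y* - β × Δu, so β = (g_Y* - g_Y)/Δu.
β = (2.01 - 0.04)/1.23 = 1.97/1.23 = 1.60.

β ≈ 1.60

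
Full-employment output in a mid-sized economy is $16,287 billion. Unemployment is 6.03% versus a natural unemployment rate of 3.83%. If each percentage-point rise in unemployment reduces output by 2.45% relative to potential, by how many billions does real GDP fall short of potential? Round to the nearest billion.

$878 billion

Output gap = -2.45 × (6.03 - 3.83) = -2.45 × 2.2 = -5.39%.
Actual GDP ≈ 16287 × 0.9461 ≈ 15409 billion, so the shortfall is 16287 - 15409 = 878 billion.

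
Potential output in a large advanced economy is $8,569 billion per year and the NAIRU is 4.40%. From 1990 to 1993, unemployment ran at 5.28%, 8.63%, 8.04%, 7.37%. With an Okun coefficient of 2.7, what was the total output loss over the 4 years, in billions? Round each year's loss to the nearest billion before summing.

$2,712 billion

Year 1990: gap = -2.7 × (5.28 - 4.4) = -2.376%, loss ≈ 8569 × 2.376/100 ≈ 204.
Year 1991: gap = -2.7 × (8.63 - 4.4) = -11.421%, loss ≈ 8569 × 11.421/100 ≈ 979.
Year 1992: gap = -2.7 × (8.04 - 4.4) = -9.828%, loss ≈ 8569 × 9.828/100 ≈ 842.
Year 1993: gap = -2.7 × (7.37 - 4.4) = -8.019%, loss ≈ 8569 × 8.019/100 ≈ 687.
Total lost output = 204 + 979 + 842 + 687 = 2712 billion.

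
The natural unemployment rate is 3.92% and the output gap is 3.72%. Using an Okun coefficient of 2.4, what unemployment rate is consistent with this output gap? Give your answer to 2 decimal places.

2.37%

From Okun's law, u - u* = -(output gap)/β = -(3.72)/2.4 = -1.55 points.
So u = 3.92 - 1.55 = 2.37%.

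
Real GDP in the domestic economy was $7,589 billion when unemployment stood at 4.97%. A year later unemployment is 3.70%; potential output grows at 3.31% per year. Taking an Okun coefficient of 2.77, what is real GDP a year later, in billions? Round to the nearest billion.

Δu = 3.7 - 4.97 = -1.27 points.
Okun's law (growth form): g_Y = g_Y* - β × Δu = 3.31 - 2.77 × (-1.27) = 3.31 + 3.5179 = 6.8279%.
Real GDP in the next year = 7589 × (1 + 6.8279/100) = 7589 × 1.068279 ≈ 8107 billion.

$8,107 billion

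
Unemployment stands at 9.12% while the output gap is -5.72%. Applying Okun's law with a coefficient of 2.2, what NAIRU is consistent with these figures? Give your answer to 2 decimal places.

6.52%

From Okun's law, u - u* = -(output gap)/β = -(-5.72)/2.2 = 2.6 points.
So u* = 9.12 - 2.6 = 6.52%.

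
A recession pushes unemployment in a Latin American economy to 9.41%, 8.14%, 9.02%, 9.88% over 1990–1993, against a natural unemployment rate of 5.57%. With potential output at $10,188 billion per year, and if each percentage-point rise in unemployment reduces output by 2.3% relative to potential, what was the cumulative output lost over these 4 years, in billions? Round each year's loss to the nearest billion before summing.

$3,320 billion

Year 1990: gap = -2.3 × (9.41 - 5.57) = -8.832%, loss ≈ 10188 × 8.832/100 ≈ 900.
Year 1991: gap = -2.3 × (8.14 - 5.57) = -5.911%, loss ≈ 10188 × 5.911/100 ≈ 602.
Year 1992: gap = -2.3 × (9.02 - 5.57) = -7.935%, loss ≈ 10188 × 7.935/100 ≈ 808.
Year 1993: gap = -2.3 × (9.88 - 5.57) = -9.913%, loss ≈ 10188 × 9.913/100 ≈ 1010.
Total lost output = 900 + 602 + 808 + 1010 = 3320 billion.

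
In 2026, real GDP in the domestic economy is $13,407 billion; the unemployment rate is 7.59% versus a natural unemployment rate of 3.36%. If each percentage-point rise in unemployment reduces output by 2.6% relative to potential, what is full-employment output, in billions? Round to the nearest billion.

$15,064 billion

Unemployment gap = 7.59 - 3.36 = 4.23 points, so output gap = -2.6 × 4.23 = -10.998%.
Since Y = Y* × (1 + gap/100), Y* = 13407/0.89002 ≈ 15064 billion.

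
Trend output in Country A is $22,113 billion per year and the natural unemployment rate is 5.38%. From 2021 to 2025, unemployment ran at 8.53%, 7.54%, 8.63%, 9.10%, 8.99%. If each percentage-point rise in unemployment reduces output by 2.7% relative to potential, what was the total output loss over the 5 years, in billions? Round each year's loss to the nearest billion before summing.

$9,487 billion

Year 2021: gap = -2.7 × (8.53 - 5.38) = -8.505%, loss ≈ 22113 × 8.505/100 ≈ 1881.
Year 2022: gap = -2.7 × (7.54 - 5.38) = -5.832%, loss ≈ 22113 × 5.832/100 ≈ 1290.
Year 2023: gap = -2.7 × (8.63 - 5.38) = -8.775%, loss ≈ 22113 × 8.775/100 ≈ 1940.
Year 2024: gap = -2.7 × (9.1 - 5.38) = -10.044%, loss ≈ 22113 × 10.044/100 ≈ 2221.
Year 2025: gap = -2.7 × (8.99 - 5.38) = -9.747%, loss ≈ 22113 × 9.747/100 ≈ 2155.
Total lost output = 1881 + 1290 + 1940 + 2221 + 2155 = 9487 billion.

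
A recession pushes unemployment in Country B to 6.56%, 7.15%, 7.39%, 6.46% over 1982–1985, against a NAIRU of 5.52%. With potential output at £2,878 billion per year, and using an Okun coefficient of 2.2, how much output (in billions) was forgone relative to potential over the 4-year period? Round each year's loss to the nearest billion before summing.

Year 1982: gap = -2.2 × (6.56 - 5.52) = -2.288%, loss ≈ 2878 × 2.288/100 ≈ 66.
Year 1983: gap = -2.2 × (7.15 - 5.52) = -3.586%, loss ≈ 2878 × 3.586/100 ≈ 103.
Year 1984: gap = -2.2 × (7.39 - 5.52) = -4.114%, loss ≈ 2878 × 4.114/100 ≈ 118.
Year 1985: gap = -2.2 × (6.46 - 5.52) = -2.068%, loss ≈ 2878 × 2.068/100 ≈ 60.
Total lost output = 66 + 103 + 118 + 60 = 347 billion.

£347 billion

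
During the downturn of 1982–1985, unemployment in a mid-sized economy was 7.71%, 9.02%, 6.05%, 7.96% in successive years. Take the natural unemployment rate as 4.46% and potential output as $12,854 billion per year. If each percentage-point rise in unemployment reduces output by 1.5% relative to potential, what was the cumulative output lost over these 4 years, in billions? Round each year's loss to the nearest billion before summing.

Year 1982: gap = -1.5 × (7.71 - 4.46) = -4.875%, loss ≈ 12854 × 4.875/100 ≈ 627.
Year 1983: gap = -1.5 × (9.02 - 4.46) = -6.84%, loss ≈ 12854 × 6.84/100 ≈ 879.
Year 1984: gap = -1.5 × (6.05 - 4.46) = -2.385%, loss ≈ 12854 × 2.385/100 ≈ 307.
Year 1985: gap = -1.5 × (7.96 - 4.46) = -5.25%, loss ≈ 12854 × 5.25/100 ≈ 675.
Total lost output = 627 + 879 + 307 + 675 = 2488 billion.

$2,488 billion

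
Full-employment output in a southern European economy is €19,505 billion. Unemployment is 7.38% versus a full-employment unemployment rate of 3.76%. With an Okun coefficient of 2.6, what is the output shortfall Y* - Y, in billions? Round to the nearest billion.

Output gap = -2.6 × (7.38 - 3.76) = -2.6 × 3.62 = -9.412%.
Actual GDP ≈ 19505 × 0.90588 ≈ 17669 billion, so the shortfall is 19505 - 17669 = 1836 billion.

€1,836 billion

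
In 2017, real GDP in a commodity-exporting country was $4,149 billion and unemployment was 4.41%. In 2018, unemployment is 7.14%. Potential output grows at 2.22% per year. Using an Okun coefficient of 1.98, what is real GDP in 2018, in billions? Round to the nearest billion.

Δu = 7.14 - 4.41 = 2.73 points.
Okun's law (growth form): g_Y = g_Y* - β × Δu = 2.22 - 1.98 × (2.73) = 2.22 - 5.4054 = -3.1854%.
Real GDP in the next year = 4149 × (1 - 3.1854/100) = 4149 × 0.968146 ≈ 4017 billion.

$4,017 billion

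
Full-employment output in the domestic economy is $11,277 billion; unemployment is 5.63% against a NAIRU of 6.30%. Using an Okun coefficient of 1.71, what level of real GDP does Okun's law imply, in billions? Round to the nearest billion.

Unemployment gap = 5.63 - 6.3 = -0.67 points, so the output gap is -1.71 × (-0.67) = 1.1457%.
Actual GDP = 11277 × (1 + 1.1457/100) = 11277 × 1.011457 ≈ 11406 billion.

$11,406 billion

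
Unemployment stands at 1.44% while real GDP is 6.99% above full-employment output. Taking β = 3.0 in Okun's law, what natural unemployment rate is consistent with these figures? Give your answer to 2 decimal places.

From Okun's law, u - u* = -(output gap)/β = -(6.99)/3.0 = -2.33 points.
So u* = 1.44 + 2.33 = 3.77%.

3.77%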